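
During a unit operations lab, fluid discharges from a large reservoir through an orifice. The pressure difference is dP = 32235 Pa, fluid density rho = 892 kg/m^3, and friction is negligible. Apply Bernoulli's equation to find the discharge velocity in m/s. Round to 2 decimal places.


v = sqrt(2*dP/rho)
v = sqrt(2*32235/892)
v = sqrt(72.275785)
v = 8.50 m/s


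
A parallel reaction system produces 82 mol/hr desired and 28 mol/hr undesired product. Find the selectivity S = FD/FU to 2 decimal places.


S = desired product rate / undesired product rate
S = 82 / 28
S = 2.93


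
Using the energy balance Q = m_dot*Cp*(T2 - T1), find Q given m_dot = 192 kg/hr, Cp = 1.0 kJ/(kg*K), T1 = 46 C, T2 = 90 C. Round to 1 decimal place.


Q = m_dot * Cp * (T2 - T1)
Q = 192 * 1.0 * (90 - 46)
Q = 192 * 1.0 * 44
Q = 8448.0 kJ/hr


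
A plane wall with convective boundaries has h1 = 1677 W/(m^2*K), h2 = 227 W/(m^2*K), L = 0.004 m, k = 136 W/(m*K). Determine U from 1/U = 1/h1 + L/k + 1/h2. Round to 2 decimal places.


1/U = 1/h1 + L/k + 1/h2
1/U = 1/1677 + 0.004/136 + 1/227
1/U = 0.0005963029 + 2.94118e-05 + 0.0044052863
1/U = 0.005031001
U = 198.77 W/(m^2*K)


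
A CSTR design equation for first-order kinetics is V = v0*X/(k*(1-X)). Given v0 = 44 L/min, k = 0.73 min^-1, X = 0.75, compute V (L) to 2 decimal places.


V = v0 * X / (k * (1 - X))
V = 44 * 0.75 / (0.73 * (1 - 0.75))
V = 33.0 / (0.73 * 0.25)
V = 33.0 / 0.1825
V = 180.82 L


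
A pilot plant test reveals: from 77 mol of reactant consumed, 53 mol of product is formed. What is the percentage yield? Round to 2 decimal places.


Yield = (moles product / moles consumed) * 100%
Yield = (53 / 77) * 100
Yield = 0.6883 * 100
Yield = 68.83%


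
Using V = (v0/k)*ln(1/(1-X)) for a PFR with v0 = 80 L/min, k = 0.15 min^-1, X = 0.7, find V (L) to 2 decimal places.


V = (v0/k) * ln(1/(1-X))
V = (80/0.15) * ln(1/(1-0.7))
V = 533.333333 * ln(3.333333)
V = 533.333333 * 1.203973
V = 642.12 L


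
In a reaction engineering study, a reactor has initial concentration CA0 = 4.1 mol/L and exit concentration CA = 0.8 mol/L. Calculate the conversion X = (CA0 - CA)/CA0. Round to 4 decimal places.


X = (CA0 - CA) / CA0
X = (4.1 - 0.8) / 4.1
X = 3.3 / 4.1
X = 0.8049


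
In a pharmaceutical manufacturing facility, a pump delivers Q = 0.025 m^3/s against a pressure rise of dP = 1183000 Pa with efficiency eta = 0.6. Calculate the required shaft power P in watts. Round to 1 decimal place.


P = Q * dP / eta
P = 0.025 * 1183000 / 0.6
P = 29575.0 / 0.6
P = 49291.7 W


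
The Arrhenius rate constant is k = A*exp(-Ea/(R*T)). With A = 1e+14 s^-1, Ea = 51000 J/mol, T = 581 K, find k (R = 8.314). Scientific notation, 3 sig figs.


k = A * exp(-Ea/(R*T))
k = 1e+14 * exp(-51000 / (8.314 * 581))
k = 1e+14 * exp(-10.558058)
k = 2.60e+09


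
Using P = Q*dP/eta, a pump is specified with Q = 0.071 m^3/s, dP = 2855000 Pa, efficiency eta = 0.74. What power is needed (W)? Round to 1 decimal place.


P = Q * dP / eta
P = 0.071 * 2855000 / 0.74
P = 202705.0 / 0.74
P = 273925.7 W


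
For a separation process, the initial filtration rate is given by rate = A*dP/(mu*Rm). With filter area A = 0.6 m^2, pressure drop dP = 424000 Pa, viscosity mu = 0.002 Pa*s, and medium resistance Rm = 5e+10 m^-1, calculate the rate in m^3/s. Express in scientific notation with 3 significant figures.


rate = A * dP / (mu * Rm)
rate = 0.6 * 424000 / (0.002 * 5e+10)
rate = 254400.0 / 1.000e+08
rate = 2.54e-03 m^3/s


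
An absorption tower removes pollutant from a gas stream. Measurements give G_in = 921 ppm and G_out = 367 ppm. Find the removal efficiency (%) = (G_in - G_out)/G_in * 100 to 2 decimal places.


Efficiency = (G_in - G_out) / G_in * 100%
Efficiency = (921 - 367) / 921 * 100
Efficiency = 554 / 921 * 100
Efficiency = 60.15%


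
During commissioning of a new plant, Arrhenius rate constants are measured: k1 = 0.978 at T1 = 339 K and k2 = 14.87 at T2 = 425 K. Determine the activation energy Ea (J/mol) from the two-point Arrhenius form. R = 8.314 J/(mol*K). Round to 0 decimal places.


Ea = R * ln(k2/k1) / (1/T1 - 1/T2)
ln(k2/k1) = ln(14.87/0.978) = 2.7215914
1/T1 - 1/T2 = 1/339 - 1/425 = 0.000596911331
Ea = 8.314 * 2.7215914 / 0.000596911331
Ea = 37907 J/mol


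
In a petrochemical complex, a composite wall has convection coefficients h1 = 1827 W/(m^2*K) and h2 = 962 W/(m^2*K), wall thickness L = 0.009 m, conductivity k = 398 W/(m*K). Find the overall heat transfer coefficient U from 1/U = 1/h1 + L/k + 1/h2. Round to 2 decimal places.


1/U = 1/h1 + L/k + 1/h2
1/U = 1/1827 + 0.009/398 + 1/962
1/U = 0.0005473454 + 2.26131e-05 + 0.001039501
1/U = 0.0016094595
U = 621.33 W/(m^2*K)


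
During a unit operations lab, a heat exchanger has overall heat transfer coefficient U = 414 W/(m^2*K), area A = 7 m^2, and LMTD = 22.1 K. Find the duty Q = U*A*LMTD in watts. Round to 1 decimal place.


Q = U * A * LMTD
Q = 414 * 7 * 22.1
Q = 64045.8 W


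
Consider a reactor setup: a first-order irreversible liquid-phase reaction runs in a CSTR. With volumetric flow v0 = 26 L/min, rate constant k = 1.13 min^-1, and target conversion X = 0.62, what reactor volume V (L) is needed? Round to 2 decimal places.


V = v0 * X / (k * (1 - X))
V = 26 * 0.62 / (1.13 * (1 - 0.62))
V = 16.12 / (1.13 * 0.38)
V = 16.12 / 0.4294
V = 37.54 L


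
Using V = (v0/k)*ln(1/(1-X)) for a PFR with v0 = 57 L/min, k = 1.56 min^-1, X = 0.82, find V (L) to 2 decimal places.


V = (v0/k) * ln(1/(1-X))
V = (57/1.56) * ln(1/(1-0.82))
V = 36.538462 * ln(5.555556)
V = 36.538462 * 1.714799
V = 62.66 L


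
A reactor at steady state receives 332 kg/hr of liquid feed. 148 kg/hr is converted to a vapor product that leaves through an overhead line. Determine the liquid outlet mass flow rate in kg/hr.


Steady-state mass balance on the main outlet: F_out = F_in - F_removed
F_out = 332 - 148
F_out = 184 kg/hr


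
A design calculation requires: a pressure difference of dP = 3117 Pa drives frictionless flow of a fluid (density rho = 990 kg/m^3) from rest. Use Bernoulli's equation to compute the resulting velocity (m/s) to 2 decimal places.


v = sqrt(2*dP/rho)
v = sqrt(2*3117/990)
v = sqrt(6.29697)
v = 2.51 m/s


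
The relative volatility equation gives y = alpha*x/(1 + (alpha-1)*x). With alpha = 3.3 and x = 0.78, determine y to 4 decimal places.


y = alpha*x / (1 + (alpha-1)*x)
y = 3.3*0.78 / (1 + (3.3-1)*0.78)
y = 2.574 / (1 + 1.794)
y = 2.574 / 2.794
y = 0.9213


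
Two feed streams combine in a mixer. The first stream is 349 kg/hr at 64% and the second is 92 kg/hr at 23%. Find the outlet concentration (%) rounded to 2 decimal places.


Mass balance on solute: F1*x1 + F2*x2 = F3*x3
F3 = F1 + F2 = 349 + 92 = 441 kg/hr
x3 = (F1*x1 + F2*x2)/F3
x3 = (349*0.64 + 92*0.23) / 441
x3 = 55.45%


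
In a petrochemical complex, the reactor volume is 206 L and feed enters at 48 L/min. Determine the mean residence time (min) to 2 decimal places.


tau = V / v0
tau = 206 / 48
tau = 4.29 min


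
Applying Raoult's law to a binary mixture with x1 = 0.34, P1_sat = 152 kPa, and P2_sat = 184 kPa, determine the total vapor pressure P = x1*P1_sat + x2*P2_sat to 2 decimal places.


P = x1*P1_sat + x2*P2_sat
x2 = 1 - x1 = 1 - 0.34 = 0.66
P = 0.34*152 + 0.66*184
P = 51.68 + 121.44
P = 173.12 kPa


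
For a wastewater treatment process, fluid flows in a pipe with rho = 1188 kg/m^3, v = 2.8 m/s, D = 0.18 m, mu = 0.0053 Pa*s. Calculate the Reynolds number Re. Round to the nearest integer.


Re = rho * v * D / mu
Re = 1188 * 2.8 * 0.18 / 0.0053
Re = 598.752 / 0.0053
Re = 112972


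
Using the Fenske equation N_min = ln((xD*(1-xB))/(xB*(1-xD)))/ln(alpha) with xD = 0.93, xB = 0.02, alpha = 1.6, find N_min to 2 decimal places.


N_min = ln((xD*(1-xB))/(xB*(1-xD))) / ln(alpha)
Numerator inside ln: 0.9114 / 0.0014 = 651.0
ln(651.0) = 6.47851
ln(alpha) = ln(1.6) = 0.470004
N_min = 6.47851 / 0.470004 = 13.78


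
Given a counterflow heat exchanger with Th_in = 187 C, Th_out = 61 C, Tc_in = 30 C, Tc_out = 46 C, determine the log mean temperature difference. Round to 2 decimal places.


dT1 = Th_in - Tc_out = 187 - 46 = 141
dT2 = Th_out - Tc_in = 61 - 30 = 31
LMTD = (dT1 - dT2) / ln(dT1/dT2)
LMTD = (141 - 31) / ln(141/31)
LMTD = 72.62 K


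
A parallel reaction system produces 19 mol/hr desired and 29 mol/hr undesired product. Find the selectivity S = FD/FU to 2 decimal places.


S = desired product rate / undesired product rate
S = 19 / 29
S = 0.66


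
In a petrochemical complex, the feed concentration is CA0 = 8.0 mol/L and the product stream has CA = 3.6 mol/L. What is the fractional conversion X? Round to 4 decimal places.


X = (CA0 - CA) / CA0
X = (8.0 - 3.6) / 8.0
X = 4.4 / 8.0
X = 0.5500


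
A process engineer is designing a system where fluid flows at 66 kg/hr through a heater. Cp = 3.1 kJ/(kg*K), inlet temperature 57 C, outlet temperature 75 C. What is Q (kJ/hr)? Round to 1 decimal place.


Q = m_dot * Cp * (T2 - T1)
Q = 66 * 3.1 * (75 - 57)
Q = 66 * 3.1 * 18
Q = 3682.8 kJ/hr


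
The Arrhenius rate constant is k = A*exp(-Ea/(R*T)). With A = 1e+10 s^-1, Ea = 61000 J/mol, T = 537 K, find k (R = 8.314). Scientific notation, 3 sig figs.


k = A * exp(-Ea/(R*T))
k = 1e+10 * exp(-61000 / (8.314 * 537))
k = 1e+10 * exp(-13.662983)
k = 1.16e+04


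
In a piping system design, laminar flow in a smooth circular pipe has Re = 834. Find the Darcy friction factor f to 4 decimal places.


f = 64 / Re
f = 64 / 834
f = 0.0767


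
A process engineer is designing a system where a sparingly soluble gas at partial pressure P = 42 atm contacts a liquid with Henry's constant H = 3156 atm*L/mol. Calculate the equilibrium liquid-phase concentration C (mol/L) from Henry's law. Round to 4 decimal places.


C = P / H
C = 42 / 3156
C = 0.0133 mol/L


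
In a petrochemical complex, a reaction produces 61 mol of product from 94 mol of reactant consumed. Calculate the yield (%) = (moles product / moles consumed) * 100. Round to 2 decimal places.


Yield = (moles product / moles consumed) * 100%
Yield = (61 / 94) * 100
Yield = 0.6489 * 100
Yield = 64.89%


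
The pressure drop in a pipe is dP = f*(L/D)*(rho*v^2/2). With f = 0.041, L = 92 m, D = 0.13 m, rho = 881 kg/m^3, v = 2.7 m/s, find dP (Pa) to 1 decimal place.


dP = f * (L/D) * (rho*v^2/2)
dP = 0.041 * (92/0.13) * (881*2.7^2/2)
L/D = 707.69230769
rho*v^2/2 = 881*7.29/2 = 3211.245
dP = 0.041 * 707.69230769 * 3211.245
dP = 93175.5 Pa


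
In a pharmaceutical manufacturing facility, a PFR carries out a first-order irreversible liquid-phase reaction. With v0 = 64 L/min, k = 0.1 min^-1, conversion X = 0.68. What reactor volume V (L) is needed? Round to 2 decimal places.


V = (v0/k) * ln(1/(1-X))
V = (64/0.1) * ln(1/(1-0.68))
V = 640.0 * ln(3.125)
V = 640.0 * 1.139434
V = 729.24 L


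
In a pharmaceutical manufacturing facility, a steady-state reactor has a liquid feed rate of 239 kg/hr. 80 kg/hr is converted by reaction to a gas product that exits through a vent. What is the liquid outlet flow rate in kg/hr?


Steady-state mass balance on the main outlet: F_out = F_in - F_removed
F_out = 239 - 80
F_out = 159 kg/hr


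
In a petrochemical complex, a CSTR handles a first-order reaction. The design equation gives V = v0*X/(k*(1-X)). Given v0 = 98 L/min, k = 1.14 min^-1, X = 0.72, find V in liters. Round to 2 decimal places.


V = v0 * X / (k * (1 - X))
V = 98 * 0.72 / (1.14 * (1 - 0.72))
V = 70.56 / (1.14 * 0.28)
V = 70.56 / 0.3192
V = 221.05 L


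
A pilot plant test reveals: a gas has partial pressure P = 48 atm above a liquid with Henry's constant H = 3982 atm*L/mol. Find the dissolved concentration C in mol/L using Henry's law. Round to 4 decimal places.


C = P / H
C = 48 / 3982
C = 0.0121 mol/L


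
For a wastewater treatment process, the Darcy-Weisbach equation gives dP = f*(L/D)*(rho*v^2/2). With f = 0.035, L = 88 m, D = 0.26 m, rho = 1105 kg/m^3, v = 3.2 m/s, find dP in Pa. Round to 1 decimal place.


dP = f * (L/D) * (rho*v^2/2)
dP = 0.035 * (88/0.26) * (1105*3.2^2/2)
L/D = 338.46153846
rho*v^2/2 = 1105*10.24/2 = 5657.6
dP = 0.035 * 338.46153846 * 5657.6
dP = 67020.8 Pa


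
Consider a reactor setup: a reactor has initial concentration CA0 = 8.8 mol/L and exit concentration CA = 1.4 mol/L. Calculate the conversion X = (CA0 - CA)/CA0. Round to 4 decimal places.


X = (CA0 - CA) / CA0
X = (8.8 - 1.4) / 8.8
X = 7.4 / 8.8
X = 0.8409


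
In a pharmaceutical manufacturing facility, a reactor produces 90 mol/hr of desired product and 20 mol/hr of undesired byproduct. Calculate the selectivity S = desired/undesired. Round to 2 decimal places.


S = desired product rate / undesired product rate
S = 90 / 20
S = 4.50


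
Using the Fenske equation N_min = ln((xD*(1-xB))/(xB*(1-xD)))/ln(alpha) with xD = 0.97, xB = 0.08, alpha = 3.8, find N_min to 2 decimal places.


N_min = ln((xD*(1-xB))/(xB*(1-xD))) / ln(alpha)
Numerator inside ln: 0.8924 / 0.0024 = 371.833333
ln(371.833333) = 5.918446
ln(alpha) = ln(3.8) = 1.335001
N_min = 5.918446 / 1.335001 = 4.43


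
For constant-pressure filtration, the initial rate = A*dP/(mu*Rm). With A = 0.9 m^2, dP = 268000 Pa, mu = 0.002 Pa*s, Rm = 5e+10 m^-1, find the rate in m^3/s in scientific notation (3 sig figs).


rate = A * dP / (mu * Rm)
rate = 0.9 * 268000 / (0.002 * 5e+10)
rate = 241200.0 / 1.000e+08
rate = 2.41e-03 m^3/s


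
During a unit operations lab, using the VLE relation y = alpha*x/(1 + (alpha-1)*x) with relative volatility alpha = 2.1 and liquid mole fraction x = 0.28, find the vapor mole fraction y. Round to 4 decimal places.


y = alpha*x / (1 + (alpha-1)*x)
y = 2.1*0.28 / (1 + (2.1-1)*0.28)
y = 0.588 / (1 + 0.308)
y = 0.588 / 1.308
y = 0.4495


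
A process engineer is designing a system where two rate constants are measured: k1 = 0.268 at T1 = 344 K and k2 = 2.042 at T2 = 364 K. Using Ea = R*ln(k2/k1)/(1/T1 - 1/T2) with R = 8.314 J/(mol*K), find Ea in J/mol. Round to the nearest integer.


Ea = R * ln(k2/k1) / (1/T1 - 1/T2)
ln(k2/k1) = ln(2.042/0.268) = 2.030698
1/T1 - 1/T2 = 1/344 - 1/364 = 0.000159723997
Ea = 8.314 * 2.030698 / 0.000159723997
Ea = 105702 J/mol


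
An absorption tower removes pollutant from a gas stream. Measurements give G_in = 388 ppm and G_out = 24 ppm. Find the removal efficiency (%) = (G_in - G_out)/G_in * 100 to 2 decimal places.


Efficiency = (G_in - G_out) / G_in * 100%
Efficiency = (388 - 24) / 388 * 100
Efficiency = 364 / 388 * 100
Efficiency = 93.81%


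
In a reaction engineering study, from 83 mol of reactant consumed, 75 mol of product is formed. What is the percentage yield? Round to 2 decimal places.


Yield = (moles product / moles consumed) * 100%
Yield = (75 / 83) * 100
Yield = 0.9036 * 100
Yield = 90.36%


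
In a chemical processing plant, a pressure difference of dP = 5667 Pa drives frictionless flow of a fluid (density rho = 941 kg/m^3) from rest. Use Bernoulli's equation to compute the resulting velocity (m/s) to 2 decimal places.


v = sqrt(2*dP/rho)
v = sqrt(2*5667/941)
v = sqrt(12.044633)
v = 3.47 m/s


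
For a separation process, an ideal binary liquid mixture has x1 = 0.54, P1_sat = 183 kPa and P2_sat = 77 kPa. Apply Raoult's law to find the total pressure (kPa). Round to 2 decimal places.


P = x1*P1_sat + x2*P2_sat
x2 = 1 - x1 = 1 - 0.54 = 0.46
P = 0.54*183 + 0.46*77
P = 98.82 + 35.42
P = 134.24 kPa


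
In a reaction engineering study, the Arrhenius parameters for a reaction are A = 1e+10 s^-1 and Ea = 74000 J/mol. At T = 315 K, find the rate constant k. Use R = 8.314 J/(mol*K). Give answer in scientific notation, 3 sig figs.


k = A * exp(-Ea/(R*T))
k = 1e+10 * exp(-74000 / (8.314 * 315))
k = 1e+10 * exp(-28.25603)
k = 5.35e-03


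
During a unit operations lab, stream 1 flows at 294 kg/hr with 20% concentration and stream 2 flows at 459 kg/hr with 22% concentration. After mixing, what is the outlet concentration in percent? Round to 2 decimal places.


Mass balance on solute: F1*x1 + F2*x2 = F3*x3
F3 = F1 + F2 = 294 + 459 = 753 kg/hr
x3 = (F1*x1 + F2*x2)/F3
x3 = (294*0.2 + 459*0.22) / 753
x3 = 21.22%


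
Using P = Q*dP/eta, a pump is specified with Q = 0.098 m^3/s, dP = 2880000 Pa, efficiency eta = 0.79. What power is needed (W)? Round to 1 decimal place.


P = Q * dP / eta
P = 0.098 * 2880000 / 0.79
P = 282240.0 / 0.79
P = 357265.8 W


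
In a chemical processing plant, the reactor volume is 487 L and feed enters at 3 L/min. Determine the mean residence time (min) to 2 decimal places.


tau = V / v0
tau = 487 / 3
tau = 162.33 min


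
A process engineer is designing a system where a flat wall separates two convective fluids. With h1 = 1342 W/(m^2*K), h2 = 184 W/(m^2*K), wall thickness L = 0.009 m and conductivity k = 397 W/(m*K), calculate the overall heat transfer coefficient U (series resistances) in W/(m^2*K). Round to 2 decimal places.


1/U = 1/h1 + L/k + 1/h2
1/U = 1/1342 + 0.009/397 + 1/184
1/U = 0.0007451565 + 2.267e-05 + 0.0054347826
1/U = 0.0062026091
U = 161.22 W/(m^2*K)


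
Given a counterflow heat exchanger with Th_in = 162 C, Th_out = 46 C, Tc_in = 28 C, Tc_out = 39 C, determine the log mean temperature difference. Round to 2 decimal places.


dT1 = Th_in - Tc_out = 162 - 39 = 123
dT2 = Th_out - Tc_in = 46 - 28 = 18
LMTD = (dT1 - dT2) / ln(dT1/dT2)
LMTD = (123 - 18) / ln(123/18)
LMTD = 54.64 K


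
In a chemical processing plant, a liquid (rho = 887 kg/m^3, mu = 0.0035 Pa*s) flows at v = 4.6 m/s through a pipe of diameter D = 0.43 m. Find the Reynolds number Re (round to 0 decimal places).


Re = rho * v * D / mu
Re = 887 * 4.6 * 0.43 / 0.0035
Re = 1754.486 / 0.0035
Re = 501282


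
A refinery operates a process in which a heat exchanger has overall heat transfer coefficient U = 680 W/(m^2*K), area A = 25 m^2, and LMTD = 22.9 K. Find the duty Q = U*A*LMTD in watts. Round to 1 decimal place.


Q = U * A * LMTD
Q = 680 * 25 * 22.9
Q = 389300.0 W


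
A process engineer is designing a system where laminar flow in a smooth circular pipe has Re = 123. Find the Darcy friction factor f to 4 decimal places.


f = 64 / Re
f = 64 / 123
f = 0.5203


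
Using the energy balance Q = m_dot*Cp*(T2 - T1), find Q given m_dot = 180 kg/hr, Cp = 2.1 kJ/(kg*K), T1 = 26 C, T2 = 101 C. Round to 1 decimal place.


Q = m_dot * Cp * (T2 - T1)
Q = 180 * 2.1 * (101 - 26)
Q = 180 * 2.1 * 75
Q = 28350.0 kJ/hr


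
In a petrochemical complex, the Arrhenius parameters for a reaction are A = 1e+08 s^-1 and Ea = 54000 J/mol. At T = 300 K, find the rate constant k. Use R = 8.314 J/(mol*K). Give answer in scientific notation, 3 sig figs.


k = A * exp(-Ea/(R*T))
k = 1e+08 * exp(-54000 / (8.314 * 300))
k = 1e+08 * exp(-21.650229)
k = 3.96e-02


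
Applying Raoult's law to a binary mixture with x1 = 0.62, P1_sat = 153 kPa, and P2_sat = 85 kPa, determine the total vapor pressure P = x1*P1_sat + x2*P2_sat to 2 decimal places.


P = x1*P1_sat + x2*P2_sat
x2 = 1 - x1 = 1 - 0.62 = 0.38
P = 0.62*153 + 0.38*85
P = 94.86 + 32.3
P = 127.16 kPa


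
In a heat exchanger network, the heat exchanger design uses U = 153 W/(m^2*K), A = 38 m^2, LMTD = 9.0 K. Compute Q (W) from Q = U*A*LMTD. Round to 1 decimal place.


Q = U * A * LMTD
Q = 153 * 38 * 9.0
Q = 52326.0 W


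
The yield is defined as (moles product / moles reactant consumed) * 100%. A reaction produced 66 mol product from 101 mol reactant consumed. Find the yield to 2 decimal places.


Yield = (moles product / moles consumed) * 100%
Yield = (66 / 101) * 100
Yield = 0.6535 * 100
Yield = 65.35%


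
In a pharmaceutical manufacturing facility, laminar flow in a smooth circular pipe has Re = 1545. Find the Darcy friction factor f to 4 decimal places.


f = 64 / Re
f = 64 / 1545
f = 0.0414


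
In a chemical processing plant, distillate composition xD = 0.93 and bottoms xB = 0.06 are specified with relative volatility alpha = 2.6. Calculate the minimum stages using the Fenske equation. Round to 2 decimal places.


N_min = ln((xD*(1-xB))/(xB*(1-xD))) / ln(alpha)
Numerator inside ln: 0.8742 / 0.0042 = 208.142857
ln(208.142857) = 5.338225
ln(alpha) = ln(2.6) = 0.955511
N_min = 5.338225 / 0.955511 = 5.59


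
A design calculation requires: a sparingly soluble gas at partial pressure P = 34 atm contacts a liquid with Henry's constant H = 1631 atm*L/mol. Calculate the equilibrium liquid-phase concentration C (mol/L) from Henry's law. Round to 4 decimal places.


C = P / H
C = 34 / 1631
C = 0.0208 mol/L


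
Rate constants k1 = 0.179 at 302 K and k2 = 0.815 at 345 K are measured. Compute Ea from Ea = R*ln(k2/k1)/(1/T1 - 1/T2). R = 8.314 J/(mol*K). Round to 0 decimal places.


Ea = R * ln(k2/k1) / (1/T1 - 1/T2)
ln(k2/k1) = ln(0.815/0.179) = 1.5158023
1/T1 - 1/T2 = 1/302 - 1/345 = 0.000412707554
Ea = 8.314 * 1.5158023 / 0.000412707554
Ea = 30536 J/mol


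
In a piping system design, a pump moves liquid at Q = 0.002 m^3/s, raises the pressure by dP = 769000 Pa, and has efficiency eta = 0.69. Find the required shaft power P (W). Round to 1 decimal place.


P = Q * dP / eta
P = 0.002 * 769000 / 0.69
P = 1538.0 / 0.69
P = 2229.0 W


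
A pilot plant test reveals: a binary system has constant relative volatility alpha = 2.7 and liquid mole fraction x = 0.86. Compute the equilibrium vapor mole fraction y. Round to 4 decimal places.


y = alpha*x / (1 + (alpha-1)*x)
y = 2.7*0.86 / (1 + (2.7-1)*0.86)
y = 2.322 / (1 + 1.462)
y = 2.322 / 2.462
y = 0.9431


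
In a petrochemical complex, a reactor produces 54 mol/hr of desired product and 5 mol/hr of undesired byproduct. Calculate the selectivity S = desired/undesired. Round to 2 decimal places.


S = desired product rate / undesired product rate
S = 54 / 5
S = 10.80


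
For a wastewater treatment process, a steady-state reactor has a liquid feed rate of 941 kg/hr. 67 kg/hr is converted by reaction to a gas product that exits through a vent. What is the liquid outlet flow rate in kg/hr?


Steady-state mass balance on the main outlet: F_out = F_in - F_removed
F_out = 941 - 67
F_out = 874 kg/hr


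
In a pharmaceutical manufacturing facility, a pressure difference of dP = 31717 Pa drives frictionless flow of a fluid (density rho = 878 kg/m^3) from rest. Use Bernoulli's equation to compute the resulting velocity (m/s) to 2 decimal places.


v = sqrt(2*dP/rho)
v = sqrt(2*31717/878)
v = sqrt(72.248292)
v = 8.50 m/s


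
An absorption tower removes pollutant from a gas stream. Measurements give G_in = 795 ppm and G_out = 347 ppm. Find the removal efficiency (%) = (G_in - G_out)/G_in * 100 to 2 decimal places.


Efficiency = (G_in - G_out) / G_in * 100%
Efficiency = (795 - 347) / 795 * 100
Efficiency = 448 / 795 * 100
Efficiency = 56.35%


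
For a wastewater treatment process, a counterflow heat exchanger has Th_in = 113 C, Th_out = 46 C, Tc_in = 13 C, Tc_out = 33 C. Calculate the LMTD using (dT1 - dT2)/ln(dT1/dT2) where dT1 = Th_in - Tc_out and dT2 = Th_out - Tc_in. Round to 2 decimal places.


dT1 = Th_in - Tc_out = 113 - 33 = 80
dT2 = Th_out - Tc_in = 46 - 13 = 33
LMTD = (dT1 - dT2) / ln(dT1/dT2)
LMTD = (80 - 33) / ln(80/33)
LMTD = 53.08 K


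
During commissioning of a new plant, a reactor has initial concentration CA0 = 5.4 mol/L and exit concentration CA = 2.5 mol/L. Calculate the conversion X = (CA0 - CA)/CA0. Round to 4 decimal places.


X = (CA0 - CA) / CA0
X = (5.4 - 2.5) / 5.4
X = 2.9 / 5.4
X = 0.5370


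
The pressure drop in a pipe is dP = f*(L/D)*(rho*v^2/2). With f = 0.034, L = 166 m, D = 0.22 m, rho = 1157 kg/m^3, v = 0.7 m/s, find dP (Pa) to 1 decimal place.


dP = f * (L/D) * (rho*v^2/2)
dP = 0.034 * (166/0.22) * (1157*0.7^2/2)
L/D = 754.54545455
rho*v^2/2 = 1157*0.49/2 = 283.465
dP = 0.034 * 754.54545455 * 283.465
dP = 7272.2 Pa


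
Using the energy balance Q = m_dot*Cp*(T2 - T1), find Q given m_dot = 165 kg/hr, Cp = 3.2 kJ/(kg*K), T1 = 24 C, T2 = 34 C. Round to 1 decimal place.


Q = m_dot * Cp * (T2 - T1)
Q = 165 * 3.2 * (34 - 24)
Q = 165 * 3.2 * 10
Q = 5280.0 kJ/hr


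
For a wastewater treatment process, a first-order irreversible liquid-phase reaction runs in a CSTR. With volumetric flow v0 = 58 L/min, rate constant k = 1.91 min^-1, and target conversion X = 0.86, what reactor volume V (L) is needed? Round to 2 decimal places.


V = v0 * X / (k * (1 - X))
V = 58 * 0.86 / (1.91 * (1 - 0.86))
V = 49.88 / (1.91 * 0.14)
V = 49.88 / 0.2674
V = 186.54 L


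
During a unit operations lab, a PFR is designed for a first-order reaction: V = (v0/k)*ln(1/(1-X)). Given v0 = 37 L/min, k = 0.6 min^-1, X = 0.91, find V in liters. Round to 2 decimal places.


V = (v0/k) * ln(1/(1-X))
V = (37/0.6) * ln(1/(1-0.91))
V = 61.666667 * ln(11.111111)
V = 61.666667 * 2.407946
V = 148.49 L


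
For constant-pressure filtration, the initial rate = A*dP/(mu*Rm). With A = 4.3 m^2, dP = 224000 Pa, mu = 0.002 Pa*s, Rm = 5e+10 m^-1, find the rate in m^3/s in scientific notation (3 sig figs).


rate = A * dP / (mu * Rm)
rate = 4.3 * 224000 / (0.002 * 5e+10)
rate = 963200.0 / 1.000e+08
rate = 9.63e-03 m^3/s


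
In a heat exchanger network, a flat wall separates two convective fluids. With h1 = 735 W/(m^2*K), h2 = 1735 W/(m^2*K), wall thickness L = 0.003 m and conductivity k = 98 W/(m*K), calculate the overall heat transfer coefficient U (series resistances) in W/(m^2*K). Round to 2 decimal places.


1/U = 1/h1 + L/k + 1/h2
1/U = 1/735 + 0.003/98 + 1/1735
1/U = 0.0013605442 + 3.06122e-05 + 0.0005763689
1/U = 0.0019675253
U = 508.25 W/(m^2*K)


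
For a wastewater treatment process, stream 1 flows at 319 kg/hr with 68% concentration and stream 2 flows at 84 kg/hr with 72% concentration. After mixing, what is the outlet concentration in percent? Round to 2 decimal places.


Mass balance on solute: F1*x1 + F2*x2 = F3*x3
F3 = F1 + F2 = 319 + 84 = 403 kg/hr
x3 = (F1*x1 + F2*x2)/F3
x3 = (319*0.68 + 84*0.72) / 403
x3 = 68.83%


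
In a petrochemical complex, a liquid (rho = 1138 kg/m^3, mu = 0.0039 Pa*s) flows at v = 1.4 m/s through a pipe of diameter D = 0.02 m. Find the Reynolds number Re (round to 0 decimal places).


Re = rho * v * D / mu
Re = 1138 * 1.4 * 0.02 / 0.0039
Re = 31.864 / 0.0039
Re = 8170


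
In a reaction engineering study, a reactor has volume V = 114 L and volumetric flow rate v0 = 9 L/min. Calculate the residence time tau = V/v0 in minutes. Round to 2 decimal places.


tau = V / v0
tau = 114 / 9
tau = 12.67 min


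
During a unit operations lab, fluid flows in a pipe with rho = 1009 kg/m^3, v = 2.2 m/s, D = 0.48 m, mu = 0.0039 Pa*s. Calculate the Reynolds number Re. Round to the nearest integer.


Re = rho * v * D / mu
Re = 1009 * 2.2 * 0.48 / 0.0039
Re = 1065.504 / 0.0039
Re = 273206


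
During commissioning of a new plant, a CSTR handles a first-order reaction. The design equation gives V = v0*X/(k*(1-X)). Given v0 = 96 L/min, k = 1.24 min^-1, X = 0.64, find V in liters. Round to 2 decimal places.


V = v0 * X / (k * (1 - X))
V = 96 * 0.64 / (1.24 * (1 - 0.64))
V = 61.44 / (1.24 * 0.36)
V = 61.44 / 0.4464
V = 137.63 L


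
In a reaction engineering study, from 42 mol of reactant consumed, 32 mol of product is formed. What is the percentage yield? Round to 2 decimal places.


Yield = (moles product / moles consumed) * 100%
Yield = (32 / 42) * 100
Yield = 0.7619 * 100
Yield = 76.19%


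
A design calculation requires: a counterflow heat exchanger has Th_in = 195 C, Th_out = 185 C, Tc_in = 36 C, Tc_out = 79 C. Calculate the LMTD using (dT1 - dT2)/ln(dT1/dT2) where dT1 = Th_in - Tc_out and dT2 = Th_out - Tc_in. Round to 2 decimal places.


dT1 = Th_in - Tc_out = 195 - 79 = 116
dT2 = Th_out - Tc_in = 185 - 36 = 149
LMTD = (dT1 - dT2) / ln(dT1/dT2)
LMTD = (116 - 149) / ln(116/149)
LMTD = 131.81 K


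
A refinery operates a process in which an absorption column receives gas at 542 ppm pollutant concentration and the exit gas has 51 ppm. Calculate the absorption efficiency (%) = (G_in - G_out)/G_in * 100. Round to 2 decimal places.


Efficiency = (G_in - G_out) / G_in * 100%
Efficiency = (542 - 51) / 542 * 100
Efficiency = 491 / 542 * 100
Efficiency = 90.59%


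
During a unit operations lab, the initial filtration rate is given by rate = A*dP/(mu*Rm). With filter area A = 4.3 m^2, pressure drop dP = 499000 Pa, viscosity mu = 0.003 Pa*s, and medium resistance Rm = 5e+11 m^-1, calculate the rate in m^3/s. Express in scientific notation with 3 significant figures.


rate = A * dP / (mu * Rm)
rate = 4.3 * 499000 / (0.003 * 5e+11)
rate = 2145700.0 / 1.500e+09
rate = 1.43e-03 m^3/s


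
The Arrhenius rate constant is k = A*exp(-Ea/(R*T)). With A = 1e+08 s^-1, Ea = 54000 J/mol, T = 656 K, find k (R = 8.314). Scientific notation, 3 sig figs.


k = A * exp(-Ea/(R*T))
k = 1e+08 * exp(-54000 / (8.314 * 656))
k = 1e+08 * exp(-9.901019)
k = 5.01e+03


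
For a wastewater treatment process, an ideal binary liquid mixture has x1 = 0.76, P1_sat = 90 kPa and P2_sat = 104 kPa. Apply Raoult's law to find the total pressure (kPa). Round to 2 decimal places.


P = x1*P1_sat + x2*P2_sat
x2 = 1 - x1 = 1 - 0.76 = 0.24
P = 0.76*90 + 0.24*104
P = 68.4 + 24.96
P = 93.36 kPa


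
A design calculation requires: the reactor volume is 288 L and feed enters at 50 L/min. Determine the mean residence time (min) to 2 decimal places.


tau = V / v0
tau = 288 / 50
tau = 5.76 min


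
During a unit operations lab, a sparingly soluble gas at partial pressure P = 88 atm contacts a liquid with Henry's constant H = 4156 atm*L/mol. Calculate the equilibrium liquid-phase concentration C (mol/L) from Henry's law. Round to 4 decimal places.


C = P / H
C = 88 / 4156
C = 0.0212 mol/L


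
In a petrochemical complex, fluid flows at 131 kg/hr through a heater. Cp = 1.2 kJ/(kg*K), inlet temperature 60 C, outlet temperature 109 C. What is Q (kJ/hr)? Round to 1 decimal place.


Q = m_dot * Cp * (T2 - T1)
Q = 131 * 1.2 * (109 - 60)
Q = 131 * 1.2 * 49
Q = 7702.8 kJ/hr


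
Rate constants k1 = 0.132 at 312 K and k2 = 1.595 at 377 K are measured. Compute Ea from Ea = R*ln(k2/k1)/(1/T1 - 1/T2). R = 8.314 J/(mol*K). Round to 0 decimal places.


Ea = R * ln(k2/k1) / (1/T1 - 1/T2)
ln(k2/k1) = ln(1.595/0.132) = 2.4918271
1/T1 - 1/T2 = 1/312 - 1/377 = 0.000552608311
Ea = 8.314 * 2.4918271 / 0.000552608311
Ea = 37490 J/mol


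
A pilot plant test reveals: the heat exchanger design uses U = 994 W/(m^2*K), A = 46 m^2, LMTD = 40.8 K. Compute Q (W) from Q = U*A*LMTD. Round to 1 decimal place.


Q = U * A * LMTD
Q = 994 * 46 * 40.8
Q = 1865539.2 W


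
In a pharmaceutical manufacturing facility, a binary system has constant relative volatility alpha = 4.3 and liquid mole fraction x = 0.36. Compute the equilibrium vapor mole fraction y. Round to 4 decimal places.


y = alpha*x / (1 + (alpha-1)*x)
y = 4.3*0.36 / (1 + (4.3-1)*0.36)
y = 1.548 / (1 + 1.188)
y = 1.548 / 2.188
y = 0.7075


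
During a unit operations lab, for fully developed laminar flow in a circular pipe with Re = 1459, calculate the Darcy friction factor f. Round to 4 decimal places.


f = 64 / Re
f = 64 / 1459
f = 0.0439


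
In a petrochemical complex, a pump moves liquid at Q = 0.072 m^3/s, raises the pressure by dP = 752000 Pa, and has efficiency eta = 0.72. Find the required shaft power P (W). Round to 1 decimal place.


P = Q * dP / eta
P = 0.072 * 752000 / 0.72
P = 54144.0 / 0.72
P = 75200.0 W


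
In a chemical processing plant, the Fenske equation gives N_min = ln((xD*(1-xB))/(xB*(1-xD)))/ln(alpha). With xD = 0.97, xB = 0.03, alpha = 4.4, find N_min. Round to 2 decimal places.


N_min = ln((xD*(1-xB))/(xB*(1-xD))) / ln(alpha)
Numerator inside ln: 0.9409 / 0.0009 = 1045.444444
ln(1045.444444) = 6.952197
ln(alpha) = ln(4.4) = 1.481605
N_min = 6.952197 / 1.481605 = 4.69


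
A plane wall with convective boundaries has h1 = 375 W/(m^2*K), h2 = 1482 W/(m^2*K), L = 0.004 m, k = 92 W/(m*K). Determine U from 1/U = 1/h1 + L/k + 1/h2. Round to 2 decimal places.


1/U = 1/h1 + L/k + 1/h2
1/U = 1/375 + 0.004/92 + 1/1482
1/U = 0.0026666667 + 4.34783e-05 + 0.0006747638
1/U = 0.0033849088
U = 295.43 W/(m^2*K)


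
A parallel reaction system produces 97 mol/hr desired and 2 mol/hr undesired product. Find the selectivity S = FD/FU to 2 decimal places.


S = desired product rate / undesired product rate
S = 97 / 2
S = 48.50


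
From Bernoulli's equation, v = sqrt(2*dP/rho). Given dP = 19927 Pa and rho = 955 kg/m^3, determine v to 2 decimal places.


v = sqrt(2*dP/rho)
v = sqrt(2*19927/955)
v = sqrt(41.731937)
v = 6.46 m/s


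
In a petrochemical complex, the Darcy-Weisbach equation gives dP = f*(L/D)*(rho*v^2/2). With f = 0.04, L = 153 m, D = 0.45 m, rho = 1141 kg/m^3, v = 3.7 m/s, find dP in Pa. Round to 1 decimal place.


dP = f * (L/D) * (rho*v^2/2)
dP = 0.04 * (153/0.45) * (1141*3.7^2/2)
L/D = 340.0
rho*v^2/2 = 1141*13.69/2 = 7810.145
dP = 0.04 * 340.0 * 7810.145
dP = 106218.0 Pa


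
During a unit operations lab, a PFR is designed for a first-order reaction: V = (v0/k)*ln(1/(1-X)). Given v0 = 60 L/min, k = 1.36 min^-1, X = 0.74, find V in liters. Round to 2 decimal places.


V = (v0/k) * ln(1/(1-X))
V = (60/1.36) * ln(1/(1-0.74))
V = 44.117647 * ln(3.846154)
V = 44.117647 * 1.347074
V = 59.43 L


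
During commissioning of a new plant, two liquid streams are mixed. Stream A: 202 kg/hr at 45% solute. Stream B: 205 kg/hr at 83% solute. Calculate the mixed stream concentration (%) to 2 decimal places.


Mass balance on solute: F1*x1 + F2*x2 = F3*x3
F3 = F1 + F2 = 202 + 205 = 407 kg/hr
x3 = (F1*x1 + F2*x2)/F3
x3 = (202*0.45 + 205*0.83) / 407
x3 = 64.14%


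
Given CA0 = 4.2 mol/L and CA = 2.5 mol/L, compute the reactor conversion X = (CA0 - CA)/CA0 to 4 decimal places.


X = (CA0 - CA) / CA0
X = (4.2 - 2.5) / 4.2
X = 1.7 / 4.2
X = 0.4048


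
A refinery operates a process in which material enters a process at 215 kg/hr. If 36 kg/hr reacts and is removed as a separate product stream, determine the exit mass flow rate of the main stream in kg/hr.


Steady-state mass balance on the main outlet: F_out = F_in - F_removed
F_out = 215 - 36
F_out = 179 kg/hr


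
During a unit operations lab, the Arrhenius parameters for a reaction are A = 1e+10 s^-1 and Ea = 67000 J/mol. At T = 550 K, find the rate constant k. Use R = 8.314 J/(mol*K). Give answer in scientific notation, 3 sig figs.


k = A * exp(-Ea/(R*T))
k = 1e+10 * exp(-67000 / (8.314 * 550))
k = 1e+10 * exp(-14.652175)
k = 4.33e+03


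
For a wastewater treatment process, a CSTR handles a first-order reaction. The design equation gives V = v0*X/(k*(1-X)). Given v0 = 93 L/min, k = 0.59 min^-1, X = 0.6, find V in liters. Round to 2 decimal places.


V = v0 * X / (k * (1 - X))
V = 93 * 0.6 / (0.59 * (1 - 0.6))
V = 55.8 / (0.59 * 0.4)
V = 55.8 / 0.236
V = 236.44 L


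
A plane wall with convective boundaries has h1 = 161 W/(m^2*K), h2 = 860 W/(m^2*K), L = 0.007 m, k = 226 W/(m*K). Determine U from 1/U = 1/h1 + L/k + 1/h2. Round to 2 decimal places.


1/U = 1/h1 + L/k + 1/h2
1/U = 1/161 + 0.007/226 + 1/860
1/U = 0.0062111801 + 3.09735e-05 + 0.0011627907
1/U = 0.0074049443
U = 135.04 W/(m^2*K)


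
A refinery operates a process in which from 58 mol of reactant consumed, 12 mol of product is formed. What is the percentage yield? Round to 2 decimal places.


Yield = (moles product / moles consumed) * 100%
Yield = (12 / 58) * 100
Yield = 0.2069 * 100
Yield = 20.69%


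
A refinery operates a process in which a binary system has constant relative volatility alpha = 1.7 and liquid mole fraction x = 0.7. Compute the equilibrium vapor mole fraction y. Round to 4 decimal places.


y = alpha*x / (1 + (alpha-1)*x)
y = 1.7*0.7 / (1 + (1.7-1)*0.7)
y = 1.19 / (1 + 0.49)
y = 1.19 / 1.49
y = 0.7987


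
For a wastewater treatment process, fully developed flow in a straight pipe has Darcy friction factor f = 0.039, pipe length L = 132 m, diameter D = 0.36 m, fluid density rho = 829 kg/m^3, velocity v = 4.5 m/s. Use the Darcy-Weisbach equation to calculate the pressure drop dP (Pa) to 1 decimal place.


dP = f * (L/D) * (rho*v^2/2)
dP = 0.039 * (132/0.36) * (829*4.5^2/2)
L/D = 366.66666667
rho*v^2/2 = 829*20.25/2 = 8393.625
dP = 0.039 * 366.66666667 * 8393.625
dP = 120028.8 Pa


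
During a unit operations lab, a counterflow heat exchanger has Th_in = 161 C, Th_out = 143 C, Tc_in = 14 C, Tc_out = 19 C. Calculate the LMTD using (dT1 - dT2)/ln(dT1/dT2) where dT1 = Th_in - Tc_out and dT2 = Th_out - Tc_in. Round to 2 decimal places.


dT1 = Th_in - Tc_out = 161 - 19 = 142
dT2 = Th_out - Tc_in = 143 - 14 = 129
LMTD = (dT1 - dT2) / ln(dT1/dT2)
LMTD = (142 - 129) / ln(142/129)
LMTD = 135.40 K


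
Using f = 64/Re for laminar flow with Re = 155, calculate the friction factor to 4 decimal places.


f = 64 / Re
f = 64 / 155
f = 0.4129


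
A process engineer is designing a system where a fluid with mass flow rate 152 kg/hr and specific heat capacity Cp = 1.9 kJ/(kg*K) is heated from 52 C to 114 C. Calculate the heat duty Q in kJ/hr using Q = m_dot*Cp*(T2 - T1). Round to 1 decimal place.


Q = m_dot * Cp * (T2 - T1)
Q = 152 * 1.9 * (114 - 52)
Q = 152 * 1.9 * 62
Q = 17905.6 kJ/hr


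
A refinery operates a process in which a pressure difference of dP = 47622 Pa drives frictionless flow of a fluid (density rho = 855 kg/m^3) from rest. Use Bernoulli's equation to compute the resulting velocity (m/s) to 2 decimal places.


v = sqrt(2*dP/rho)
v = sqrt(2*47622/855)
v = sqrt(111.396491)
v = 10.55 m/s


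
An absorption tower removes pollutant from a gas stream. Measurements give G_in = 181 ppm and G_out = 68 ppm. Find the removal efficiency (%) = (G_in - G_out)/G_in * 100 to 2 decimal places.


Efficiency = (G_in - G_out) / G_in * 100%
Efficiency = (181 - 68) / 181 * 100
Efficiency = 113 / 181 * 100
Efficiency = 62.43%


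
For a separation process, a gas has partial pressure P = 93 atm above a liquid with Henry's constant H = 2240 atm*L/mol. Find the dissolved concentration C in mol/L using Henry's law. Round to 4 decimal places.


C = P / H
C = 93 / 2240
C = 0.0415 mol/L


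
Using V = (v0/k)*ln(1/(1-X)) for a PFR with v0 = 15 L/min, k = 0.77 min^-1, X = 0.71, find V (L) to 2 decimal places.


V = (v0/k) * ln(1/(1-X))
V = (15/0.77) * ln(1/(1-0.71))
V = 19.480519 * ln(3.448276)
V = 19.480519 * 1.237874
V = 24.11 L


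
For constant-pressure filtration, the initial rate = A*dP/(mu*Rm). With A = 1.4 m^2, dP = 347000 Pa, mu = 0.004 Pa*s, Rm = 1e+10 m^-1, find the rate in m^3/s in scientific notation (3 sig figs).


rate = A * dP / (mu * Rm)
rate = 1.4 * 347000 / (0.004 * 1e+10)
rate = 485800.0 / 4.000e+07
rate = 1.21e-02 m^3/s


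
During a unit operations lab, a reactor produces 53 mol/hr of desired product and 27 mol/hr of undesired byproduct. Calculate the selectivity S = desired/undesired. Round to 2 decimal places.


S = desired product rate / undesired product rate
S = 53 / 27
S = 1.96


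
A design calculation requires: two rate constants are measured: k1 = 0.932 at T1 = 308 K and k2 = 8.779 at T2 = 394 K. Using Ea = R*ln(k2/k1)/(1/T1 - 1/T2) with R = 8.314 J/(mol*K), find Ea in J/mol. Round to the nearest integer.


Ea = R * ln(k2/k1) / (1/T1 - 1/T2)
ln(k2/k1) = ln(8.779/0.932) = 2.242785
1/T1 - 1/T2 = 1/308 - 1/394 = 0.000708682181
Ea = 8.314 * 2.242785 / 0.000708682181
Ea = 26312 J/mol


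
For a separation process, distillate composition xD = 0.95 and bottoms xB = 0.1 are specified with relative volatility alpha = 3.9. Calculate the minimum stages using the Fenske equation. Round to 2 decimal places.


N_min = ln((xD*(1-xB))/(xB*(1-xD))) / ln(alpha)
Numerator inside ln: 0.855 / 0.005 = 171.0
ln(171.0) = 5.141664
ln(alpha) = ln(3.9) = 1.360977
N_min = 5.141664 / 1.360977 = 3.78


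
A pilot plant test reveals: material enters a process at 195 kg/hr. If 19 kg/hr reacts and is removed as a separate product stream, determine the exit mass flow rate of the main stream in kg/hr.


Steady-state mass balance on the main outlet: F_out = F_in - F_removed
F_out = 195 - 19
F_out = 176 kg/hr
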